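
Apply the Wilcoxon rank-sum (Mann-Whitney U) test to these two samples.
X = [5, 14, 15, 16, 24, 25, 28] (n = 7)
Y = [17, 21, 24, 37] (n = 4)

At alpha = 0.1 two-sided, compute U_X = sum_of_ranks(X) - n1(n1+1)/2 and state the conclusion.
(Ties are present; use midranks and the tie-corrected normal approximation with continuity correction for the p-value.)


Step 1: Combine and sort all 11 observations; assign midranks.
sorted (value, group): (5,X), (14,X), (15,X), (16,X), (17,Y), (21,Y), (24,X), (24,Y), (25,X), (28,X), (37,Y)
ranks: 5->1, 14->2, 15->3, 16->4, 17->5, 21->6, 24->7.5, 24->7.5, 25->9, 28->10, 37->11
Step 2: Rank sum for X: R1 = 1 + 2 + 3 + 4 + 7.5 + 9 + 10 = 36.5.
Step 3: U_X = R1 - n1(n1+1)/2 = 36.5 - 7*8/2 = 36.5 - 28 = 8.5.
       U_Y = n1*n2 - U_X = 28 - 8.5 = 19.5.
Step 4: Ties are present, so use the tie-corrected normal approximation (with continuity correction) for the p-value.
Step 5: p-value = 0.343605; compare to alpha = 0.1. fail to reject H0.

U_X = 8.5, p = 0.343605, fail to reject H0 at alpha = 0.1.


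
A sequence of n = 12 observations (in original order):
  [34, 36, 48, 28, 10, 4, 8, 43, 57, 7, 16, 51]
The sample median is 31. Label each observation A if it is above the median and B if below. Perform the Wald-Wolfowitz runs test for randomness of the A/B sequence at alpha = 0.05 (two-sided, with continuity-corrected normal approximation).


Step 1: Compute median = 31; label A = above, B = below.
Labels in order: AAABBBBAABBA  (n_A = 6, n_B = 6)
Step 2: Count runs R = 5.
Step 3: Under H0 (random ordering), E[R] = 2*n_A*n_B/(n_A+n_B) + 1 = 2*6*6/12 + 1 = 7.0000.
        Var[R] = 2*n_A*n_B*(2*n_A*n_B - n_A - n_B) / ((n_A+n_B)^2 * (n_A+n_B-1)) = 4320/1584 = 2.7273.
        SD[R] = 1.6514.
Step 4: Continuity-corrected z = (R + 0.5 - E[R]) / SD[R] = (5 + 0.5 - 7.0000) / 1.6514 = -0.9083.
Step 5: Two-sided p-value via normal approximation = 2*(1 - Phi(|z|)) = 0.363722.
Step 6: alpha = 0.05. fail to reject H0.

R = 5, z = -0.9083, p = 0.363722, fail to reject H0.


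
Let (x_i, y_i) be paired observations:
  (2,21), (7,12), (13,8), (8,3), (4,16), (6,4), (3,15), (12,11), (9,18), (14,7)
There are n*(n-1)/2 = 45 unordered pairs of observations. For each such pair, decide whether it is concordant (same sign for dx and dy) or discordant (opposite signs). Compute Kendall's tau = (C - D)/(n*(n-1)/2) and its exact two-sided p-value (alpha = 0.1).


Step 1: Enumerate the 45 unordered pairs (i,j) with i<j and classify each by sign(x_j-x_i) * sign(y_j-y_i).
  (1,2):dx=+5,dy=-9->D; (1,3):dx=+11,dy=-13->D; (1,4):dx=+6,dy=-18->D; (1,5):dx=+2,dy=-5->D
  (1,6):dx=+4,dy=-17->D; (1,7):dx=+1,dy=-6->D; (1,8):dx=+10,dy=-10->D; (1,9):dx=+7,dy=-3->D
  (1,10):dx=+12,dy=-14->D; (2,3):dx=+6,dy=-4->D; (2,4):dx=+1,dy=-9->D; (2,5):dx=-3,dy=+4->D
  (2,6):dx=-1,dy=-8->C; (2,7):dx=-4,dy=+3->D; (2,8):dx=+5,dy=-1->D; (2,9):dx=+2,dy=+6->C
  (2,10):dx=+7,dy=-5->D; (3,4):dx=-5,dy=-5->C; (3,5):dx=-9,dy=+8->D; (3,6):dx=-7,dy=-4->C
  (3,7):dx=-10,dy=+7->D; (3,8):dx=-1,dy=+3->D; (3,9):dx=-4,dy=+10->D; (3,10):dx=+1,dy=-1->D
  (4,5):dx=-4,dy=+13->D; (4,6):dx=-2,dy=+1->D; (4,7):dx=-5,dy=+12->D; (4,8):dx=+4,dy=+8->C
  (4,9):dx=+1,dy=+15->C; (4,10):dx=+6,dy=+4->C; (5,6):dx=+2,dy=-12->D; (5,7):dx=-1,dy=-1->C
  (5,8):dx=+8,dy=-5->D; (5,9):dx=+5,dy=+2->C; (5,10):dx=+10,dy=-9->D; (6,7):dx=-3,dy=+11->D
  (6,8):dx=+6,dy=+7->C; (6,9):dx=+3,dy=+14->C; (6,10):dx=+8,dy=+3->C; (7,8):dx=+9,dy=-4->D
  (7,9):dx=+6,dy=+3->C; (7,10):dx=+11,dy=-8->D; (8,9):dx=-3,dy=+7->D; (8,10):dx=+2,dy=-4->D
  (9,10):dx=+5,dy=-11->D
Step 2: C = 13, D = 32, total pairs = 45.
Step 3: tau = (C - D)/(n(n-1)/2) = (13 - 32)/45 = -0.422222.
Step 4: Exact two-sided p-value (enumerate n! = 3628800 permutations of y under H0): p = 0.108313.
Step 5: alpha = 0.1. fail to reject H0.

tau_b = -0.4222 (C=13, D=32), p = 0.108313, fail to reject H0.


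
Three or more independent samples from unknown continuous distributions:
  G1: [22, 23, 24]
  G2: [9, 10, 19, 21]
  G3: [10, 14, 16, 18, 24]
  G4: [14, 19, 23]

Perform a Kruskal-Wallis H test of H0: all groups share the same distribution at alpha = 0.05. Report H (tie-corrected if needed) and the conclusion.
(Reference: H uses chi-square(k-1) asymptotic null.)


Step 1: Combine all N = 15 observations and assign midranks.
sorted (value, group, rank): (9,G2,1), (10,G2,2.5), (10,G3,2.5), (14,G3,4.5), (14,G4,4.5), (16,G3,6), (18,G3,7), (19,G2,8.5), (19,G4,8.5), (21,G2,10), (22,G1,11), (23,G1,12.5), (23,G4,12.5), (24,G1,14.5), (24,G3,14.5)
Step 2: Sum ranks within each group.
R_1 = 38 (n_1 = 3)
R_2 = 22 (n_2 = 4)
R_3 = 34.5 (n_3 = 5)
R_4 = 25.5 (n_4 = 3)
Step 3: H = 12/(N(N+1)) * sum(R_i^2/n_i) - 3(N+1)
     = 12/(15*16) * (38^2/3 + 22^2/4 + 34.5^2/5 + 25.5^2/3) - 3*16
     = 0.050000 * 1057.13 - 48
     = 4.856667.
Step 4: Ties present; correction factor C = 1 - 30/(15^3 - 15) = 0.991071. Corrected H = 4.856667 / 0.991071 = 4.900420.
Step 5: Under H0, H ~ chi^2(3); p-value = 0.179236.
Step 6: alpha = 0.05. fail to reject H0.

H = 4.9004, df = 3, p = 0.179236, fail to reject H0.


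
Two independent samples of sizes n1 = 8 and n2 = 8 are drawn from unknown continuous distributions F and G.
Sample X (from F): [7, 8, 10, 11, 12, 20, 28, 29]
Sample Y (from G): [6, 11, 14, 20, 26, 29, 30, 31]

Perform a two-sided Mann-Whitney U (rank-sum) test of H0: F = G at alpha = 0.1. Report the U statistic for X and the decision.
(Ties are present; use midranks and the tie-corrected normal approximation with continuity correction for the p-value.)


Step 1: Combine and sort all 16 observations; assign midranks.
sorted (value, group): (6,Y), (7,X), (8,X), (10,X), (11,X), (11,Y), (12,X), (14,Y), (20,X), (20,Y), (26,Y), (28,X), (29,X), (29,Y), (30,Y), (31,Y)
ranks: 6->1, 7->2, 8->3, 10->4, 11->5.5, 11->5.5, 12->7, 14->8, 20->9.5, 20->9.5, 26->11, 28->12, 29->13.5, 29->13.5, 30->15, 31->16
Step 2: Rank sum for X: R1 = 2 + 3 + 4 + 5.5 + 7 + 9.5 + 12 + 13.5 = 56.5.
Step 3: U_X = R1 - n1(n1+1)/2 = 56.5 - 8*9/2 = 56.5 - 36 = 20.5.
       U_Y = n1*n2 - U_X = 64 - 20.5 = 43.5.
Step 4: Ties are present, so use the tie-corrected normal approximation (with continuity correction) for the p-value.
Step 5: p-value = 0.246951; compare to alpha = 0.1. fail to reject H0.

U_X = 20.5, p = 0.246951, fail to reject H0 at alpha = 0.1.


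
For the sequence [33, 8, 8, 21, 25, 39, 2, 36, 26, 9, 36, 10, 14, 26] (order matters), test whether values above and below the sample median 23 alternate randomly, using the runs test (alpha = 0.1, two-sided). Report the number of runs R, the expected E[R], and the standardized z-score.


Step 1: Compute median = 23; label A = above, B = below.
Labels in order: ABBBAABAABABBA  (n_A = 7, n_B = 7)
Step 2: Count runs R = 9.
Step 3: Under H0 (random ordering), E[R] = 2*n_A*n_B/(n_A+n_B) + 1 = 2*7*7/14 + 1 = 8.0000.
        Var[R] = 2*n_A*n_B*(2*n_A*n_B - n_A - n_B) / ((n_A+n_B)^2 * (n_A+n_B-1)) = 8232/2548 = 3.2308.
        SD[R] = 1.7974.
Step 4: Continuity-corrected z = (R - 0.5 - E[R]) / SD[R] = (9 - 0.5 - 8.0000) / 1.7974 = 0.2782.
Step 5: Two-sided p-value via normal approximation = 2*(1 - Phi(|z|)) = 0.780879.
Step 6: alpha = 0.1. fail to reject H0.

R = 9, z = 0.2782, p = 0.780879, fail to reject H0.


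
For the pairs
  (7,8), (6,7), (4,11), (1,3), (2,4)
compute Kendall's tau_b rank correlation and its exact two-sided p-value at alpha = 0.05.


Step 1: Enumerate the 10 unordered pairs (i,j) with i<j and classify each by sign(x_j-x_i) * sign(y_j-y_i).
  (1,2):dx=-1,dy=-1->C; (1,3):dx=-3,dy=+3->D; (1,4):dx=-6,dy=-5->C; (1,5):dx=-5,dy=-4->C
  (2,3):dx=-2,dy=+4->D; (2,4):dx=-5,dy=-4->C; (2,5):dx=-4,dy=-3->C; (3,4):dx=-3,dy=-8->C
  (3,5):dx=-2,dy=-7->C; (4,5):dx=+1,dy=+1->C
Step 2: C = 8, D = 2, total pairs = 10.
Step 3: tau = (C - D)/(n(n-1)/2) = (8 - 2)/10 = 0.600000.
Step 4: Exact two-sided p-value (enumerate n! = 120 permutations of y under H0): p = 0.233333.
Step 5: alpha = 0.05. fail to reject H0.

tau_b = 0.6000 (C=8, D=2), p = 0.233333, fail to reject H0.


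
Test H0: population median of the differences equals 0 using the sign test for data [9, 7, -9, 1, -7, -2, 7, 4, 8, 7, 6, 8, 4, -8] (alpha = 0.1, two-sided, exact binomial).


Step 1: Discard zero differences. Original n = 14; n_eff = number of nonzero differences = 14.
Nonzero differences (with sign): +9, +7, -9, +1, -7, -2, +7, +4, +8, +7, +6, +8, +4, -8
Step 2: Count signs: positive = 10, negative = 4.
Step 3: Under H0: P(positive) = 0.5, so the number of positives S ~ Bin(14, 0.5).
Step 4: Two-sided exact p-value = sum of Bin(14,0.5) probabilities at or below the observed probability = 0.179565.
Step 5: alpha = 0.1. fail to reject H0.

n_eff = 14, pos = 10, neg = 4, p = 0.179565, fail to reject H0.


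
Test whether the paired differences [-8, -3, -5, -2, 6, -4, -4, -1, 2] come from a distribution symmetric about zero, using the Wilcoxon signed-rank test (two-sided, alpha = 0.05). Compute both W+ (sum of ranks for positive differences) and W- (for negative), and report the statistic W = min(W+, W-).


Step 1: Drop any zero differences (none here) and take |d_i|.
|d| = [8, 3, 5, 2, 6, 4, 4, 1, 2]
Step 2: Midrank |d_i| (ties get averaged ranks).
ranks: |8|->9, |3|->4, |5|->7, |2|->2.5, |6|->8, |4|->5.5, |4|->5.5, |1|->1, |2|->2.5
Step 3: Attach original signs; sum ranks with positive sign and with negative sign.
W+ = 8 + 2.5 = 10.5
W- = 9 + 4 + 7 + 2.5 + 5.5 + 5.5 + 1 = 34.5
(Check: W+ + W- = 45 should equal n(n+1)/2 = 45.)
Step 4: Test statistic W = min(W+, W-) = 10.5.
Step 5: Ties in |d|, so use the tie-corrected normal approximation.
        E[W] = n(n+1)/4 = 9*10/4 = 22.5.
        Tie groups: |d|=2 (t=2), |d|=4 (t=2); sum(t^3 - t) = 12.
        Var[W] = n(n+1)(2n+1)/24 - sum(t^3-t)/48 = 1710/24 - 12/48 = 71.
        z = (W - E[W]) / sqrt(Var[W]) = (10.5 - 22.5) / 8.4261 = -1.4241.
        Two-sided p = 2*Phi(z) = 0.154407.
Step 6: alpha = 0.05. fail to reject H0.

W+ = 10.5, W- = 34.5, W = min = 10.5, p = 0.154407, fail to reject H0.


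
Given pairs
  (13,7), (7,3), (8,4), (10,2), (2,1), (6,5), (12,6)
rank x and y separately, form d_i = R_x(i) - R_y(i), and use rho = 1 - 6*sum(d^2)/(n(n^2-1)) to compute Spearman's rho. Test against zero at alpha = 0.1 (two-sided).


Step 1: Rank x and y separately (midranks; no ties here).
rank(x): 13->7, 7->3, 8->4, 10->5, 2->1, 6->2, 12->6
rank(y): 7->7, 3->3, 4->4, 2->2, 1->1, 5->5, 6->6
Step 2: d_i = R_x(i) - R_y(i); compute d_i^2.
  (7-7)^2=0, (3-3)^2=0, (4-4)^2=0, (5-2)^2=9, (1-1)^2=0, (2-5)^2=9, (6-6)^2=0
sum(d^2) = 18.
Step 3: rho = 1 - 6*18 / (7*(7^2 - 1)) = 1 - 108/336 = 0.678571.
Step 4: Under H0, t = rho * sqrt((n-2)/(1-rho^2)) = 2.0657 ~ t(5).
Step 5: Two-sided p-value from the t-distribution with 5 df = 0.093750.
Step 6: alpha = 0.1. reject H0.

rho = 0.6786, p = 0.093750, reject H0 at alpha = 0.1.


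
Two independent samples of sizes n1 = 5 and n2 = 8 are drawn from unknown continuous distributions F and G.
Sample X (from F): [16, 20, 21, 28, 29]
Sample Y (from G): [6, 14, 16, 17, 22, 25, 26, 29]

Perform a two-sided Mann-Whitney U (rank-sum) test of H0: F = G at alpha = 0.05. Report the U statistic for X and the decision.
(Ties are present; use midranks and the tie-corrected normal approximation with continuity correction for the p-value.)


Step 1: Combine and sort all 13 observations; assign midranks.
sorted (value, group): (6,Y), (14,Y), (16,X), (16,Y), (17,Y), (20,X), (21,X), (22,Y), (25,Y), (26,Y), (28,X), (29,X), (29,Y)
ranks: 6->1, 14->2, 16->3.5, 16->3.5, 17->5, 20->6, 21->7, 22->8, 25->9, 26->10, 28->11, 29->12.5, 29->12.5
Step 2: Rank sum for X: R1 = 3.5 + 6 + 7 + 11 + 12.5 = 40.
Step 3: U_X = R1 - n1(n1+1)/2 = 40 - 5*6/2 = 40 - 15 = 25.
       U_Y = n1*n2 - U_X = 40 - 25 = 15.
Step 4: Ties are present, so use the tie-corrected normal approximation (with continuity correction) for the p-value.
Step 5: p-value = 0.508901; compare to alpha = 0.05. fail to reject H0.

U_X = 25, p = 0.508901, fail to reject H0 at alpha = 0.05.


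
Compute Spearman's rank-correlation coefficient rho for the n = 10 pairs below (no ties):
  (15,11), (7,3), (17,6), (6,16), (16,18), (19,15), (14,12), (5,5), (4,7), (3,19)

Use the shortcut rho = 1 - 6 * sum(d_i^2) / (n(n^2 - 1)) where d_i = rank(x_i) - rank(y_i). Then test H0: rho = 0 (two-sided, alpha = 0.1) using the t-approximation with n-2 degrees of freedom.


Step 1: Rank x and y separately (midranks; no ties here).
rank(x): 15->7, 7->5, 17->9, 6->4, 16->8, 19->10, 14->6, 5->3, 4->2, 3->1
rank(y): 11->5, 3->1, 6->3, 16->8, 18->9, 15->7, 12->6, 5->2, 7->4, 19->10
Step 2: d_i = R_x(i) - R_y(i); compute d_i^2.
  (7-5)^2=4, (5-1)^2=16, (9-3)^2=36, (4-8)^2=16, (8-9)^2=1, (10-7)^2=9, (6-6)^2=0, (3-2)^2=1, (2-4)^2=4, (1-10)^2=81
sum(d^2) = 168.
Step 3: rho = 1 - 6*168 / (10*(10^2 - 1)) = 1 - 1008/990 = -0.018182.
Step 4: Under H0, t = rho * sqrt((n-2)/(1-rho^2)) = -0.0514 ~ t(8).
Step 5: Two-sided p-value from the t-distribution with 8 df = 0.960240.
Step 6: alpha = 0.1. fail to reject H0.

rho = -0.0182, p = 0.960240, fail to reject H0 at alpha = 0.1.


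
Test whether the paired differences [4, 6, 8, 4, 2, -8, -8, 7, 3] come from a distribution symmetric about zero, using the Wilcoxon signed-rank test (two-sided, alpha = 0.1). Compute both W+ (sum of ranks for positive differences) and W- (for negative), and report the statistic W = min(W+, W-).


Step 1: Drop any zero differences (none here) and take |d_i|.
|d| = [4, 6, 8, 4, 2, 8, 8, 7, 3]
Step 2: Midrank |d_i| (ties get averaged ranks).
ranks: |4|->3.5, |6|->5, |8|->8, |4|->3.5, |2|->1, |8|->8, |8|->8, |7|->6, |3|->2
Step 3: Attach original signs; sum ranks with positive sign and with negative sign.
W+ = 3.5 + 5 + 8 + 3.5 + 1 + 6 + 2 = 29
W- = 8 + 8 = 16
(Check: W+ + W- = 45 should equal n(n+1)/2 = 45.)
Step 4: Test statistic W = min(W+, W-) = 16.
Step 5: Ties in |d|, so use the tie-corrected normal approximation.
        E[W] = n(n+1)/4 = 9*10/4 = 22.5.
        Tie groups: |d|=4 (t=2), |d|=8 (t=3); sum(t^3 - t) = 30.
        Var[W] = n(n+1)(2n+1)/24 - sum(t^3-t)/48 = 1710/24 - 30/48 = 70.625.
        z = (W - E[W]) / sqrt(Var[W]) = (16 - 22.5) / 8.4039 = -0.7735.
        Two-sided p = 2*Phi(z) = 0.439254.
Step 6: alpha = 0.1. fail to reject H0.

W+ = 29, W- = 16, W = min = 16, p = 0.439254, fail to reject H0.


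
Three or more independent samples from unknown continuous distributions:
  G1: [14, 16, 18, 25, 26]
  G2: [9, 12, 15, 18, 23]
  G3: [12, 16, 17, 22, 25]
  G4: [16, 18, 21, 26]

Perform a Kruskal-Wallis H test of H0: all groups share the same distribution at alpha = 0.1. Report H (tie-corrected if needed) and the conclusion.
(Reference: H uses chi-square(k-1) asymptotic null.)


Step 1: Combine all N = 19 observations and assign midranks.
sorted (value, group, rank): (9,G2,1), (12,G2,2.5), (12,G3,2.5), (14,G1,4), (15,G2,5), (16,G1,7), (16,G3,7), (16,G4,7), (17,G3,9), (18,G1,11), (18,G2,11), (18,G4,11), (21,G4,13), (22,G3,14), (23,G2,15), (25,G1,16.5), (25,G3,16.5), (26,G1,18.5), (26,G4,18.5)
Step 2: Sum ranks within each group.
R_1 = 57 (n_1 = 5)
R_2 = 34.5 (n_2 = 5)
R_3 = 49 (n_3 = 5)
R_4 = 49.5 (n_4 = 4)
Step 3: H = 12/(N(N+1)) * sum(R_i^2/n_i) - 3(N+1)
     = 12/(19*20) * (57^2/5 + 34.5^2/5 + 49^2/5 + 49.5^2/4) - 3*20
     = 0.031579 * 1980.61 - 60
     = 2.545658.
Step 4: Ties present; correction factor C = 1 - 66/(19^3 - 19) = 0.990351. Corrected H = 2.545658 / 0.990351 = 2.570461.
Step 5: Under H0, H ~ chi^2(3); p-value = 0.462692.
Step 6: alpha = 0.1. fail to reject H0.

H = 2.5705, df = 3, p = 0.462692, fail to reject H0.


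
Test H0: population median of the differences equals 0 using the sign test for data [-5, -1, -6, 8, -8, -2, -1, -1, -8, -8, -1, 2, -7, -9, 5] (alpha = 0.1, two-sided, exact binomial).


Step 1: Discard zero differences. Original n = 15; n_eff = number of nonzero differences = 15.
Nonzero differences (with sign): -5, -1, -6, +8, -8, -2, -1, -1, -8, -8, -1, +2, -7, -9, +5
Step 2: Count signs: positive = 3, negative = 12.
Step 3: Under H0: P(positive) = 0.5, so the number of positives S ~ Bin(15, 0.5).
Step 4: Two-sided exact p-value = sum of Bin(15,0.5) probabilities at or below the observed probability = 0.035156.
Step 5: alpha = 0.1. reject H0.

n_eff = 15, pos = 3, neg = 12, p = 0.035156, reject H0.


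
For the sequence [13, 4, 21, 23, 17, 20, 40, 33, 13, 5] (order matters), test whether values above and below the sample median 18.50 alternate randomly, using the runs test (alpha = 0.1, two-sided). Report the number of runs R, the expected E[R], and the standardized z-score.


Step 1: Compute median = 18.50; label A = above, B = below.
Labels in order: BBAABAAABB  (n_A = 5, n_B = 5)
Step 2: Count runs R = 5.
Step 3: Under H0 (random ordering), E[R] = 2*n_A*n_B/(n_A+n_B) + 1 = 2*5*5/10 + 1 = 6.0000.
        Var[R] = 2*n_A*n_B*(2*n_A*n_B - n_A - n_B) / ((n_A+n_B)^2 * (n_A+n_B-1)) = 2000/900 = 2.2222.
        SD[R] = 1.4907.
Step 4: Continuity-corrected z = (R + 0.5 - E[R]) / SD[R] = (5 + 0.5 - 6.0000) / 1.4907 = -0.3354.
Step 5: Two-sided p-value via normal approximation = 2*(1 - Phi(|z|)) = 0.737316.
Step 6: alpha = 0.1. fail to reject H0.

R = 5, z = -0.3354, p = 0.737316, fail to reject H0.


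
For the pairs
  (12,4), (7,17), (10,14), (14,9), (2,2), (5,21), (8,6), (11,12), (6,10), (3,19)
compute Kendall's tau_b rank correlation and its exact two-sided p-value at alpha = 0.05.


Step 1: Enumerate the 45 unordered pairs (i,j) with i<j and classify each by sign(x_j-x_i) * sign(y_j-y_i).
  (1,2):dx=-5,dy=+13->D; (1,3):dx=-2,dy=+10->D; (1,4):dx=+2,dy=+5->C; (1,5):dx=-10,dy=-2->C
  (1,6):dx=-7,dy=+17->D; (1,7):dx=-4,dy=+2->D; (1,8):dx=-1,dy=+8->D; (1,9):dx=-6,dy=+6->D
  (1,10):dx=-9,dy=+15->D; (2,3):dx=+3,dy=-3->D; (2,4):dx=+7,dy=-8->D; (2,5):dx=-5,dy=-15->C
  (2,6):dx=-2,dy=+4->D; (2,7):dx=+1,dy=-11->D; (2,8):dx=+4,dy=-5->D; (2,9):dx=-1,dy=-7->C
  (2,10):dx=-4,dy=+2->D; (3,4):dx=+4,dy=-5->D; (3,5):dx=-8,dy=-12->C; (3,6):dx=-5,dy=+7->D
  (3,7):dx=-2,dy=-8->C; (3,8):dx=+1,dy=-2->D; (3,9):dx=-4,dy=-4->C; (3,10):dx=-7,dy=+5->D
  (4,5):dx=-12,dy=-7->C; (4,6):dx=-9,dy=+12->D; (4,7):dx=-6,dy=-3->C; (4,8):dx=-3,dy=+3->D
  (4,9):dx=-8,dy=+1->D; (4,10):dx=-11,dy=+10->D; (5,6):dx=+3,dy=+19->C; (5,7):dx=+6,dy=+4->C
  (5,8):dx=+9,dy=+10->C; (5,9):dx=+4,dy=+8->C; (5,10):dx=+1,dy=+17->C; (6,7):dx=+3,dy=-15->D
  (6,8):dx=+6,dy=-9->D; (6,9):dx=+1,dy=-11->D; (6,10):dx=-2,dy=-2->C; (7,8):dx=+3,dy=+6->C
  (7,9):dx=-2,dy=+4->D; (7,10):dx=-5,dy=+13->D; (8,9):dx=-5,dy=-2->C; (8,10):dx=-8,dy=+7->D
  (9,10):dx=-3,dy=+9->D
Step 2: C = 17, D = 28, total pairs = 45.
Step 3: tau = (C - D)/(n(n-1)/2) = (17 - 28)/45 = -0.244444.
Step 4: Exact two-sided p-value (enumerate n! = 3628800 permutations of y under H0): p = 0.380720.
Step 5: alpha = 0.05. fail to reject H0.

tau_b = -0.2444 (C=17, D=28), p = 0.380720, fail to reject H0.


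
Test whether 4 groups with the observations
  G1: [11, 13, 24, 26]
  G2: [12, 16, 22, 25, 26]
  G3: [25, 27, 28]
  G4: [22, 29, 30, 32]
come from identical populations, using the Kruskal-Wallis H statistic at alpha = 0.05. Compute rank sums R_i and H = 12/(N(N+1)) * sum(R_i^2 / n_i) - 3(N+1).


Step 1: Combine all N = 16 observations and assign midranks.
sorted (value, group, rank): (11,G1,1), (12,G2,2), (13,G1,3), (16,G2,4), (22,G2,5.5), (22,G4,5.5), (24,G1,7), (25,G2,8.5), (25,G3,8.5), (26,G1,10.5), (26,G2,10.5), (27,G3,12), (28,G3,13), (29,G4,14), (30,G4,15), (32,G4,16)
Step 2: Sum ranks within each group.
R_1 = 21.5 (n_1 = 4)
R_2 = 30.5 (n_2 = 5)
R_3 = 33.5 (n_3 = 3)
R_4 = 50.5 (n_4 = 4)
Step 3: H = 12/(N(N+1)) * sum(R_i^2/n_i) - 3(N+1)
     = 12/(16*17) * (21.5^2/4 + 30.5^2/5 + 33.5^2/3 + 50.5^2/4) - 3*17
     = 0.044118 * 1313.26 - 51
     = 6.937868.
Step 4: Ties present; correction factor C = 1 - 18/(16^3 - 16) = 0.995588. Corrected H = 6.937868 / 0.995588 = 6.968612.
Step 5: Under H0, H ~ chi^2(3); p-value = 0.072905.
Step 6: alpha = 0.05. fail to reject H0.

H = 6.9686, df = 3, p = 0.072905, fail to reject H0.


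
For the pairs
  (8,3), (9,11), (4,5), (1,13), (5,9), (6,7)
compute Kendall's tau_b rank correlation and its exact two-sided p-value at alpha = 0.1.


Step 1: Enumerate the 15 unordered pairs (i,j) with i<j and classify each by sign(x_j-x_i) * sign(y_j-y_i).
  (1,2):dx=+1,dy=+8->C; (1,3):dx=-4,dy=+2->D; (1,4):dx=-7,dy=+10->D; (1,5):dx=-3,dy=+6->D
  (1,6):dx=-2,dy=+4->D; (2,3):dx=-5,dy=-6->C; (2,4):dx=-8,dy=+2->D; (2,5):dx=-4,dy=-2->C
  (2,6):dx=-3,dy=-4->C; (3,4):dx=-3,dy=+8->D; (3,5):dx=+1,dy=+4->C; (3,6):dx=+2,dy=+2->C
  (4,5):dx=+4,dy=-4->D; (4,6):dx=+5,dy=-6->D; (5,6):dx=+1,dy=-2->D
Step 2: C = 6, D = 9, total pairs = 15.
Step 3: tau = (C - D)/(n(n-1)/2) = (6 - 9)/15 = -0.200000.
Step 4: Exact two-sided p-value (enumerate n! = 720 permutations of y under H0): p = 0.719444.
Step 5: alpha = 0.1. fail to reject H0.

tau_b = -0.2000 (C=6, D=9), p = 0.719444, fail to reject H0.


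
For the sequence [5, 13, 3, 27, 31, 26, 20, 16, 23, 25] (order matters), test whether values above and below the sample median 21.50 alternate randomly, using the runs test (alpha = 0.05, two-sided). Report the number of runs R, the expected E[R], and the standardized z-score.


Step 1: Compute median = 21.50; label A = above, B = below.
Labels in order: BBBAAABBAA  (n_A = 5, n_B = 5)
Step 2: Count runs R = 4.
Step 3: Under H0 (random ordering), E[R] = 2*n_A*n_B/(n_A+n_B) + 1 = 2*5*5/10 + 1 = 6.0000.
        Var[R] = 2*n_A*n_B*(2*n_A*n_B - n_A - n_B) / ((n_A+n_B)^2 * (n_A+n_B-1)) = 2000/900 = 2.2222.
        SD[R] = 1.4907.
Step 4: Continuity-corrected z = (R + 0.5 - E[R]) / SD[R] = (4 + 0.5 - 6.0000) / 1.4907 = -1.0062.
Step 5: Two-sided p-value via normal approximation = 2*(1 - Phi(|z|)) = 0.314305.
Step 6: alpha = 0.05. fail to reject H0.

R = 4, z = -1.0062, p = 0.314305, fail to reject H0.


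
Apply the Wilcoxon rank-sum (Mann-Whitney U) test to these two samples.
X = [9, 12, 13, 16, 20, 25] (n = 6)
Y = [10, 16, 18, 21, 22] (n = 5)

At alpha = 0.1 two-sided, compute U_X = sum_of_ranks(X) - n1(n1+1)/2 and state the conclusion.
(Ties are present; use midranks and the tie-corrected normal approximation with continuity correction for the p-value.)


Step 1: Combine and sort all 11 observations; assign midranks.
sorted (value, group): (9,X), (10,Y), (12,X), (13,X), (16,X), (16,Y), (18,Y), (20,X), (21,Y), (22,Y), (25,X)
ranks: 9->1, 10->2, 12->3, 13->4, 16->5.5, 16->5.5, 18->7, 20->8, 21->9, 22->10, 25->11
Step 2: Rank sum for X: R1 = 1 + 3 + 4 + 5.5 + 8 + 11 = 32.5.
Step 3: U_X = R1 - n1(n1+1)/2 = 32.5 - 6*7/2 = 32.5 - 21 = 11.5.
       U_Y = n1*n2 - U_X = 30 - 11.5 = 18.5.
Step 4: Ties are present, so use the tie-corrected normal approximation (with continuity correction) for the p-value.
Step 5: p-value = 0.583025; compare to alpha = 0.1. fail to reject H0.

U_X = 11.5, p = 0.583025, fail to reject H0 at alpha = 0.1.


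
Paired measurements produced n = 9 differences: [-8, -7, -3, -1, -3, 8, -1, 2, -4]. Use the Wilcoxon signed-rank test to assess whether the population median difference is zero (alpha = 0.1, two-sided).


Step 1: Drop any zero differences (none here) and take |d_i|.
|d| = [8, 7, 3, 1, 3, 8, 1, 2, 4]
Step 2: Midrank |d_i| (ties get averaged ranks).
ranks: |8|->8.5, |7|->7, |3|->4.5, |1|->1.5, |3|->4.5, |8|->8.5, |1|->1.5, |2|->3, |4|->6
Step 3: Attach original signs; sum ranks with positive sign and with negative sign.
W+ = 8.5 + 3 = 11.5
W- = 8.5 + 7 + 4.5 + 1.5 + 4.5 + 1.5 + 6 = 33.5
(Check: W+ + W- = 45 should equal n(n+1)/2 = 45.)
Step 4: Test statistic W = min(W+, W-) = 11.5.
Step 5: Ties in |d|, so use the tie-corrected normal approximation.
        E[W] = n(n+1)/4 = 9*10/4 = 22.5.
        Tie groups: |d|=1 (t=2), |d|=3 (t=2), |d|=8 (t=2); sum(t^3 - t) = 18.
        Var[W] = n(n+1)(2n+1)/24 - sum(t^3-t)/48 = 1710/24 - 18/48 = 70.875.
        z = (W - E[W]) / sqrt(Var[W]) = (11.5 - 22.5) / 8.4187 = -1.3066.
        Two-sided p = 2*Phi(z) = 0.191345.
Step 6: alpha = 0.1. fail to reject H0.

W+ = 11.5, W- = 33.5, W = min = 11.5, p = 0.191345, fail to reject H0.


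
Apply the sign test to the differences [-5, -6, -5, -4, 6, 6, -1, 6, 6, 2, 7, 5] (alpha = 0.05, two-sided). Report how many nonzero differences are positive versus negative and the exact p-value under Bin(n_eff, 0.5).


Step 1: Discard zero differences. Original n = 12; n_eff = number of nonzero differences = 12.
Nonzero differences (with sign): -5, -6, -5, -4, +6, +6, -1, +6, +6, +2, +7, +5
Step 2: Count signs: positive = 7, negative = 5.
Step 3: Under H0: P(positive) = 0.5, so the number of positives S ~ Bin(12, 0.5).
Step 4: Two-sided exact p-value = sum of Bin(12,0.5) probabilities at or below the observed probability = 0.774414.
Step 5: alpha = 0.05. fail to reject H0.

n_eff = 12, pos = 7, neg = 5, p = 0.774414, fail to reject H0.


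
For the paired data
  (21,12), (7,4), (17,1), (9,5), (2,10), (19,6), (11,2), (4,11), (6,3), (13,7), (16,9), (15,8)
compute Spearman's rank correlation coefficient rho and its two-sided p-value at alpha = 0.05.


Step 1: Rank x and y separately (midranks; no ties here).
rank(x): 21->12, 7->4, 17->10, 9->5, 2->1, 19->11, 11->6, 4->2, 6->3, 13->7, 16->9, 15->8
rank(y): 12->12, 4->4, 1->1, 5->5, 10->10, 6->6, 2->2, 11->11, 3->3, 7->7, 9->9, 8->8
Step 2: d_i = R_x(i) - R_y(i); compute d_i^2.
  (12-12)^2=0, (4-4)^2=0, (10-1)^2=81, (5-5)^2=0, (1-10)^2=81, (11-6)^2=25, (6-2)^2=16, (2-11)^2=81, (3-3)^2=0, (7-7)^2=0, (9-9)^2=0, (8-8)^2=0
sum(d^2) = 284.
Step 3: rho = 1 - 6*284 / (12*(12^2 - 1)) = 1 - 1704/1716 = 0.006993.
Step 4: Under H0, t = rho * sqrt((n-2)/(1-rho^2)) = 0.0221 ~ t(10).
Step 5: Two-sided p-value from the t-distribution with 10 df = 0.982792.
Step 6: alpha = 0.05. fail to reject H0.

rho = 0.0070, p = 0.982792, fail to reject H0 at alpha = 0.05.


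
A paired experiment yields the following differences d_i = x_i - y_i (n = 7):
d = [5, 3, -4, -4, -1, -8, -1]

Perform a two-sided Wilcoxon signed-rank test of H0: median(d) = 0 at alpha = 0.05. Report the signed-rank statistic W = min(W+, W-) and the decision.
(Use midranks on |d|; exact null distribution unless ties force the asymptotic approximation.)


Step 1: Drop any zero differences (none here) and take |d_i|.
|d| = [5, 3, 4, 4, 1, 8, 1]
Step 2: Midrank |d_i| (ties get averaged ranks).
ranks: |5|->6, |3|->3, |4|->4.5, |4|->4.5, |1|->1.5, |8|->7, |1|->1.5
Step 3: Attach original signs; sum ranks with positive sign and with negative sign.
W+ = 6 + 3 = 9
W- = 4.5 + 4.5 + 1.5 + 7 + 1.5 = 19
(Check: W+ + W- = 28 should equal n(n+1)/2 = 28.)
Step 4: Test statistic W = min(W+, W-) = 9.
Step 5: Ties in |d|, so use the tie-corrected normal approximation.
        E[W] = n(n+1)/4 = 7*8/4 = 14.
        Tie groups: |d|=1 (t=2), |d|=4 (t=2); sum(t^3 - t) = 12.
        Var[W] = n(n+1)(2n+1)/24 - sum(t^3-t)/48 = 840/24 - 12/48 = 34.75.
        z = (W - E[W]) / sqrt(Var[W]) = (9 - 14) / 5.8949 = -0.8482.
        Two-sided p = 2*Phi(z) = 0.396333.
Step 6: alpha = 0.05. fail to reject H0.

W+ = 9, W- = 19, W = min = 9, p = 0.396333, fail to reject H0.


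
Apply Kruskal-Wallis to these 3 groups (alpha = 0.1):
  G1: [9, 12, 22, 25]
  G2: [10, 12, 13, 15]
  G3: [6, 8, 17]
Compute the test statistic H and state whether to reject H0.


Step 1: Combine all N = 11 observations and assign midranks.
sorted (value, group, rank): (6,G3,1), (8,G3,2), (9,G1,3), (10,G2,4), (12,G1,5.5), (12,G2,5.5), (13,G2,7), (15,G2,8), (17,G3,9), (22,G1,10), (25,G1,11)
Step 2: Sum ranks within each group.
R_1 = 29.5 (n_1 = 4)
R_2 = 24.5 (n_2 = 4)
R_3 = 12 (n_3 = 3)
Step 3: H = 12/(N(N+1)) * sum(R_i^2/n_i) - 3(N+1)
     = 12/(11*12) * (29.5^2/4 + 24.5^2/4 + 12^2/3) - 3*12
     = 0.090909 * 415.625 - 36
     = 1.784091.
Step 4: Ties present; correction factor C = 1 - 6/(11^3 - 11) = 0.995455. Corrected H = 1.784091 / 0.995455 = 1.792237.
Step 5: Under H0, H ~ chi^2(2); p-value = 0.408151.
Step 6: alpha = 0.1. fail to reject H0.

H = 1.7922, df = 2, p = 0.408151, fail to reject H0.


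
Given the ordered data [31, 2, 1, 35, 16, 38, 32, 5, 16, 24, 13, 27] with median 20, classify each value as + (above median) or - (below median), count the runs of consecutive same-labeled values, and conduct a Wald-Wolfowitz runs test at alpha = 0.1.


Step 1: Compute median = 20; label A = above, B = below.
Labels in order: ABBABAABBABA  (n_A = 6, n_B = 6)
Step 2: Count runs R = 9.
Step 3: Under H0 (random ordering), E[R] = 2*n_A*n_B/(n_A+n_B) + 1 = 2*6*6/12 + 1 = 7.0000.
        Var[R] = 2*n_A*n_B*(2*n_A*n_B - n_A - n_B) / ((n_A+n_B)^2 * (n_A+n_B-1)) = 4320/1584 = 2.7273.
        SD[R] = 1.6514.
Step 4: Continuity-corrected z = (R - 0.5 - E[R]) / SD[R] = (9 - 0.5 - 7.0000) / 1.6514 = 0.9083.
Step 5: Two-sided p-value via normal approximation = 2*(1 - Phi(|z|)) = 0.363722.
Step 6: alpha = 0.1. fail to reject H0.

R = 9, z = 0.9083, p = 0.363722, fail to reject H0.


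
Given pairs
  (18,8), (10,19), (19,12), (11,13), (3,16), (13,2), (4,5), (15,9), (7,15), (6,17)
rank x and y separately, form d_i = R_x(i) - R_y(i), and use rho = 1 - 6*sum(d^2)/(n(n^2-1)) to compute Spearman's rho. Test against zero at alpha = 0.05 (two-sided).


Step 1: Rank x and y separately (midranks; no ties here).
rank(x): 18->9, 10->5, 19->10, 11->6, 3->1, 13->7, 4->2, 15->8, 7->4, 6->3
rank(y): 8->3, 19->10, 12->5, 13->6, 16->8, 2->1, 5->2, 9->4, 15->7, 17->9
Step 2: d_i = R_x(i) - R_y(i); compute d_i^2.
  (9-3)^2=36, (5-10)^2=25, (10-5)^2=25, (6-6)^2=0, (1-8)^2=49, (7-1)^2=36, (2-2)^2=0, (8-4)^2=16, (4-7)^2=9, (3-9)^2=36
sum(d^2) = 232.
Step 3: rho = 1 - 6*232 / (10*(10^2 - 1)) = 1 - 1392/990 = -0.406061.
Step 4: Under H0, t = rho * sqrt((n-2)/(1-rho^2)) = -1.2568 ~ t(8).
Step 5: Two-sided p-value from the t-distribution with 8 df = 0.244282.
Step 6: alpha = 0.05. fail to reject H0.

rho = -0.4061, p = 0.244282, fail to reject H0 at alpha = 0.05.


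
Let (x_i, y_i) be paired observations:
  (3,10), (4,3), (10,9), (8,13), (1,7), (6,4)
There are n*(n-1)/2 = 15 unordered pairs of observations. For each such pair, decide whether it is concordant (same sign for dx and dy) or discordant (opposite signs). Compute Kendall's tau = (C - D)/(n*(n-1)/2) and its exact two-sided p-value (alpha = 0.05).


Step 1: Enumerate the 15 unordered pairs (i,j) with i<j and classify each by sign(x_j-x_i) * sign(y_j-y_i).
  (1,2):dx=+1,dy=-7->D; (1,3):dx=+7,dy=-1->D; (1,4):dx=+5,dy=+3->C; (1,5):dx=-2,dy=-3->C
  (1,6):dx=+3,dy=-6->D; (2,3):dx=+6,dy=+6->C; (2,4):dx=+4,dy=+10->C; (2,5):dx=-3,dy=+4->D
  (2,6):dx=+2,dy=+1->C; (3,4):dx=-2,dy=+4->D; (3,5):dx=-9,dy=-2->C; (3,6):dx=-4,dy=-5->C
  (4,5):dx=-7,dy=-6->C; (4,6):dx=-2,dy=-9->C; (5,6):dx=+5,dy=-3->D
Step 2: C = 9, D = 6, total pairs = 15.
Step 3: tau = (C - D)/(n(n-1)/2) = (9 - 6)/15 = 0.200000.
Step 4: Exact two-sided p-value (enumerate n! = 720 permutations of y under H0): p = 0.719444.
Step 5: alpha = 0.05. fail to reject H0.

tau_b = 0.2000 (C=9, D=6), p = 0.719444, fail to reject H0.


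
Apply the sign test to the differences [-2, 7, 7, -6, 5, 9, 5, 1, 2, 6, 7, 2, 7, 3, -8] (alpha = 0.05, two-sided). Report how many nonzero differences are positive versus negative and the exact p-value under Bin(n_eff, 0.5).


Step 1: Discard zero differences. Original n = 15; n_eff = number of nonzero differences = 15.
Nonzero differences (with sign): -2, +7, +7, -6, +5, +9, +5, +1, +2, +6, +7, +2, +7, +3, -8
Step 2: Count signs: positive = 12, negative = 3.
Step 3: Under H0: P(positive) = 0.5, so the number of positives S ~ Bin(15, 0.5).
Step 4: Two-sided exact p-value = sum of Bin(15,0.5) probabilities at or below the observed probability = 0.035156.
Step 5: alpha = 0.05. reject H0.

n_eff = 15, pos = 12, neg = 3, p = 0.035156, reject H0.


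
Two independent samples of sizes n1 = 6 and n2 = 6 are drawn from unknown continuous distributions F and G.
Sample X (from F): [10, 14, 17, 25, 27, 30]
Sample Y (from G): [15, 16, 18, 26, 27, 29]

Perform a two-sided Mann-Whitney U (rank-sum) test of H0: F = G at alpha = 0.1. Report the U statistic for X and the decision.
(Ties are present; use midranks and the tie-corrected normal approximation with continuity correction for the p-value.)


Step 1: Combine and sort all 12 observations; assign midranks.
sorted (value, group): (10,X), (14,X), (15,Y), (16,Y), (17,X), (18,Y), (25,X), (26,Y), (27,X), (27,Y), (29,Y), (30,X)
ranks: 10->1, 14->2, 15->3, 16->4, 17->5, 18->6, 25->7, 26->8, 27->9.5, 27->9.5, 29->11, 30->12
Step 2: Rank sum for X: R1 = 1 + 2 + 5 + 7 + 9.5 + 12 = 36.5.
Step 3: U_X = R1 - n1(n1+1)/2 = 36.5 - 6*7/2 = 36.5 - 21 = 15.5.
       U_Y = n1*n2 - U_X = 36 - 15.5 = 20.5.
Step 4: Ties are present, so use the tie-corrected normal approximation (with continuity correction) for the p-value.
Step 5: p-value = 0.748349; compare to alpha = 0.1. fail to reject H0.

U_X = 15.5, p = 0.748349, fail to reject H0 at alpha = 0.1.


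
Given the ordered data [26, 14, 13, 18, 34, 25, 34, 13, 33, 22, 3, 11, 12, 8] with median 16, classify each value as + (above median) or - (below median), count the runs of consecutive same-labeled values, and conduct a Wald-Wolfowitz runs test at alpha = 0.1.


Step 1: Compute median = 16; label A = above, B = below.
Labels in order: ABBAAAABAABBBB  (n_A = 7, n_B = 7)
Step 2: Count runs R = 6.
Step 3: Under H0 (random ordering), E[R] = 2*n_A*n_B/(n_A+n_B) + 1 = 2*7*7/14 + 1 = 8.0000.
        Var[R] = 2*n_A*n_B*(2*n_A*n_B - n_A - n_B) / ((n_A+n_B)^2 * (n_A+n_B-1)) = 8232/2548 = 3.2308.
        SD[R] = 1.7974.
Step 4: Continuity-corrected z = (R + 0.5 - E[R]) / SD[R] = (6 + 0.5 - 8.0000) / 1.7974 = -0.8345.
Step 5: Two-sided p-value via normal approximation = 2*(1 - Phi(|z|)) = 0.403986.
Step 6: alpha = 0.1. fail to reject H0.

R = 6, z = -0.8345, p = 0.403986, fail to reject H0.


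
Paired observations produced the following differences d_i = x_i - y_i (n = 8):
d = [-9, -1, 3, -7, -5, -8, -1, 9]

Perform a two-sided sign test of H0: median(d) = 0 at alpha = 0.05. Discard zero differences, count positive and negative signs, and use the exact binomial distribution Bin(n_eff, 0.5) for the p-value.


Step 1: Discard zero differences. Original n = 8; n_eff = number of nonzero differences = 8.
Nonzero differences (with sign): -9, -1, +3, -7, -5, -8, -1, +9
Step 2: Count signs: positive = 2, negative = 6.
Step 3: Under H0: P(positive) = 0.5, so the number of positives S ~ Bin(8, 0.5).
Step 4: Two-sided exact p-value = sum of Bin(8,0.5) probabilities at or below the observed probability = 0.289062.
Step 5: alpha = 0.05. fail to reject H0.

n_eff = 8, pos = 2, neg = 6, p = 0.289062, fail to reject H0.


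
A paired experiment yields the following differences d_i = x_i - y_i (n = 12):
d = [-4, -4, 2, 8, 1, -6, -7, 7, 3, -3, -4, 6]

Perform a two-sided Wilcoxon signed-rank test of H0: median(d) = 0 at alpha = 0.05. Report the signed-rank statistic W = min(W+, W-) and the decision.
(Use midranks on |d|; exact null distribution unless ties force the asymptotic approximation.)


Step 1: Drop any zero differences (none here) and take |d_i|.
|d| = [4, 4, 2, 8, 1, 6, 7, 7, 3, 3, 4, 6]
Step 2: Midrank |d_i| (ties get averaged ranks).
ranks: |4|->6, |4|->6, |2|->2, |8|->12, |1|->1, |6|->8.5, |7|->10.5, |7|->10.5, |3|->3.5, |3|->3.5, |4|->6, |6|->8.5
Step 3: Attach original signs; sum ranks with positive sign and with negative sign.
W+ = 2 + 12 + 1 + 10.5 + 3.5 + 8.5 = 37.5
W- = 6 + 6 + 8.5 + 10.5 + 3.5 + 6 = 40.5
(Check: W+ + W- = 78 should equal n(n+1)/2 = 78.)
Step 4: Test statistic W = min(W+, W-) = 37.5.
Step 5: Ties in |d|, so use the tie-corrected normal approximation.
        E[W] = n(n+1)/4 = 12*13/4 = 39.
        Tie groups: |d|=3 (t=2), |d|=4 (t=3), |d|=6 (t=2), |d|=7 (t=2); sum(t^3 - t) = 42.
        Var[W] = n(n+1)(2n+1)/24 - sum(t^3-t)/48 = 3900/24 - 42/48 = 161.625.
        z = (W - E[W]) / sqrt(Var[W]) = (37.5 - 39) / 12.7132 = -0.1180.
        Two-sided p = 2*Phi(z) = 0.906077.
Step 6: alpha = 0.05. fail to reject H0.

W+ = 37.5, W- = 40.5, W = min = 37.5, p = 0.906077, fail to reject H0.


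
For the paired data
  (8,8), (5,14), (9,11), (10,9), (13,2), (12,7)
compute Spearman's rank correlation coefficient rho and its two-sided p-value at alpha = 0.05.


Step 1: Rank x and y separately (midranks; no ties here).
rank(x): 8->2, 5->1, 9->3, 10->4, 13->6, 12->5
rank(y): 8->3, 14->6, 11->5, 9->4, 2->1, 7->2
Step 2: d_i = R_x(i) - R_y(i); compute d_i^2.
  (2-3)^2=1, (1-6)^2=25, (3-5)^2=4, (4-4)^2=0, (6-1)^2=25, (5-2)^2=9
sum(d^2) = 64.
Step 3: rho = 1 - 6*64 / (6*(6^2 - 1)) = 1 - 384/210 = -0.828571.
Step 4: Under H0, t = rho * sqrt((n-2)/(1-rho^2)) = -2.9598 ~ t(4).
Step 5: Two-sided p-value from the t-distribution with 4 df = 0.041563.
Step 6: alpha = 0.05. reject H0.

rho = -0.8286, p = 0.041563, reject H0 at alpha = 0.05.


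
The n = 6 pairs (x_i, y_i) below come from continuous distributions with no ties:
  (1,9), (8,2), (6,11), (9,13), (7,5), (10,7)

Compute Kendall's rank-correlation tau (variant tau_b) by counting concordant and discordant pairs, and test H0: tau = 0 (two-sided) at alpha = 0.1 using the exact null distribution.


Step 1: Enumerate the 15 unordered pairs (i,j) with i<j and classify each by sign(x_j-x_i) * sign(y_j-y_i).
  (1,2):dx=+7,dy=-7->D; (1,3):dx=+5,dy=+2->C; (1,4):dx=+8,dy=+4->C; (1,5):dx=+6,dy=-4->D
  (1,6):dx=+9,dy=-2->D; (2,3):dx=-2,dy=+9->D; (2,4):dx=+1,dy=+11->C; (2,5):dx=-1,dy=+3->D
  (2,6):dx=+2,dy=+5->C; (3,4):dx=+3,dy=+2->C; (3,5):dx=+1,dy=-6->D; (3,6):dx=+4,dy=-4->D
  (4,5):dx=-2,dy=-8->C; (4,6):dx=+1,dy=-6->D; (5,6):dx=+3,dy=+2->C
Step 2: C = 7, D = 8, total pairs = 15.
Step 3: tau = (C - D)/(n(n-1)/2) = (7 - 8)/15 = -0.066667.
Step 4: Exact two-sided p-value (enumerate n! = 720 permutations of y under H0): p = 1.000000.
Step 5: alpha = 0.1. fail to reject H0.

tau_b = -0.0667 (C=7, D=8), p = 1.000000, fail to reject H0.


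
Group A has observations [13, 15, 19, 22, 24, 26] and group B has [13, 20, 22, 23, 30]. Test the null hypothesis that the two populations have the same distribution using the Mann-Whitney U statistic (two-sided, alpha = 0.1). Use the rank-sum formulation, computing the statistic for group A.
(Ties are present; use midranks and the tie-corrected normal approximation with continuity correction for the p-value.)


Step 1: Combine and sort all 11 observations; assign midranks.
sorted (value, group): (13,X), (13,Y), (15,X), (19,X), (20,Y), (22,X), (22,Y), (23,Y), (24,X), (26,X), (30,Y)
ranks: 13->1.5, 13->1.5, 15->3, 19->4, 20->5, 22->6.5, 22->6.5, 23->8, 24->9, 26->10, 30->11
Step 2: Rank sum for X: R1 = 1.5 + 3 + 4 + 6.5 + 9 + 10 = 34.
Step 3: U_X = R1 - n1(n1+1)/2 = 34 - 6*7/2 = 34 - 21 = 13.
       U_Y = n1*n2 - U_X = 30 - 13 = 17.
Step 4: Ties are present, so use the tie-corrected normal approximation (with continuity correction) for the p-value.
Step 5: p-value = 0.783228; compare to alpha = 0.1. fail to reject H0.

U_X = 13, p = 0.783228, fail to reject H0 at alpha = 0.1.


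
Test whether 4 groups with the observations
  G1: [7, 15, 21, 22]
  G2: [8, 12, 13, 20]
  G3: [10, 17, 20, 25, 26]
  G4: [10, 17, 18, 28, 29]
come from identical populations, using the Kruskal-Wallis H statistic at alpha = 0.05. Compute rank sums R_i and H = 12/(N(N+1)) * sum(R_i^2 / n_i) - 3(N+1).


Step 1: Combine all N = 18 observations and assign midranks.
sorted (value, group, rank): (7,G1,1), (8,G2,2), (10,G3,3.5), (10,G4,3.5), (12,G2,5), (13,G2,6), (15,G1,7), (17,G3,8.5), (17,G4,8.5), (18,G4,10), (20,G2,11.5), (20,G3,11.5), (21,G1,13), (22,G1,14), (25,G3,15), (26,G3,16), (28,G4,17), (29,G4,18)
Step 2: Sum ranks within each group.
R_1 = 35 (n_1 = 4)
R_2 = 24.5 (n_2 = 4)
R_3 = 54.5 (n_3 = 5)
R_4 = 57 (n_4 = 5)
Step 3: H = 12/(N(N+1)) * sum(R_i^2/n_i) - 3(N+1)
     = 12/(18*19) * (35^2/4 + 24.5^2/4 + 54.5^2/5 + 57^2/5) - 3*19
     = 0.035088 * 1700.16 - 57
     = 2.654825.
Step 4: Ties present; correction factor C = 1 - 18/(18^3 - 18) = 0.996904. Corrected H = 2.654825 / 0.996904 = 2.663069.
Step 5: Under H0, H ~ chi^2(3); p-value = 0.446540.
Step 6: alpha = 0.05. fail to reject H0.

H = 2.6631, df = 3, p = 0.446540, fail to reject H0.


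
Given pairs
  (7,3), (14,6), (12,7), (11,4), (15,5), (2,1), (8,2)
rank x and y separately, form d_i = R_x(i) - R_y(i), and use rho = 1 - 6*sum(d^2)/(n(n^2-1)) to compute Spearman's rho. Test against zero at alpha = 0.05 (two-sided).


Step 1: Rank x and y separately (midranks; no ties here).
rank(x): 7->2, 14->6, 12->5, 11->4, 15->7, 2->1, 8->3
rank(y): 3->3, 6->6, 7->7, 4->4, 5->5, 1->1, 2->2
Step 2: d_i = R_x(i) - R_y(i); compute d_i^2.
  (2-3)^2=1, (6-6)^2=0, (5-7)^2=4, (4-4)^2=0, (7-5)^2=4, (1-1)^2=0, (3-2)^2=1
sum(d^2) = 10.
Step 3: rho = 1 - 6*10 / (7*(7^2 - 1)) = 1 - 60/336 = 0.821429.
Step 4: Under H0, t = rho * sqrt((n-2)/(1-rho^2)) = 3.2206 ~ t(5).
Step 5: Two-sided p-value from the t-distribution with 5 df = 0.023449.
Step 6: alpha = 0.05. reject H0.

rho = 0.8214, p = 0.023449, reject H0 at alpha = 0.05.
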